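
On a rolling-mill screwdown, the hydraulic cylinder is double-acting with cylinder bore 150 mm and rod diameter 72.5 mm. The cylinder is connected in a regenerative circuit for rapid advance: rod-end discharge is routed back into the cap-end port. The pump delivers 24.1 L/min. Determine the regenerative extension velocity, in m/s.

In regeneration the rod-end outflow joins the pump flow into the cap end, so the net volume the pump must supply per unit advance equals the rod cross-section area.
Rod cross-section A_rod = π/4 × (72.5 mm)² = 4128 mm^2
v = Q_pump / A_rod

v ≈ 0.0973 m/s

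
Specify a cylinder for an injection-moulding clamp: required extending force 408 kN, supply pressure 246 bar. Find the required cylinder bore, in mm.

D ≈ 145 mm

Extension force acts on the full piston face: F = P × (π/4)D².
D = √(4F / (πP)) = √(4 × 408 kN / (π × 246 bar))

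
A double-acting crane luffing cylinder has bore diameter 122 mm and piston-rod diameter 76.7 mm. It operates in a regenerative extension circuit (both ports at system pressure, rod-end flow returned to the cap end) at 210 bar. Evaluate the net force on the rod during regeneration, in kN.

With equal pressure on both faces, forces on the annular region cancel; the net push is pressure × rod cross-section.
Rod cross-section A_rod = π/4 × (76.7 mm)² = 4620 mm^2
F = P × A_rod

F ≈ 97.0 kN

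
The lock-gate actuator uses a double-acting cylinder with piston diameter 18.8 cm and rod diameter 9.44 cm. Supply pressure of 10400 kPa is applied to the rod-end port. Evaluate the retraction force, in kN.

F ≈ 216 kN

Rod-side annular area A_ann = π/4 × (18.8² − 9.44²) = 207.6 cm^2
On retraction the pressure acts on the annular area (bore minus rod).
F = P × A_ann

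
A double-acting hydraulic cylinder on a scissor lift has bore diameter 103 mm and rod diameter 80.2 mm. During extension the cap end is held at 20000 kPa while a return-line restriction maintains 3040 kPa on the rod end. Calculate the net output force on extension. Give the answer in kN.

Cap-side area A_cap = π/4 × (103 mm)² = 8332 mm^2
Rod-side annular area A_ann = π/4 × (103² − 80.2²) = 3281 mm^2
Net thrust = P_cap·A_cap − P_rod·A_ann = 166.6 kN − 9.973 kN

F ≈ 157 kN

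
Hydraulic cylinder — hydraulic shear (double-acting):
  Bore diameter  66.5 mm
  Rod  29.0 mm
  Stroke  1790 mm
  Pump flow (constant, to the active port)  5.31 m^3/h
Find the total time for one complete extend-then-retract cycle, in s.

Cap-side area A_cap = π/4 × (66.5 mm)² = 3473 mm^2
Rod-side annular area A_ann = π/4 × (66.5² − 29.0²) = 2813 mm^2
t_ext = A_cap·L/Q = 4.215 s
t_ret = A_ann·L/Q = 3.413 s
t_cycle = t_ext + t_ret

t ≈ 7.63 s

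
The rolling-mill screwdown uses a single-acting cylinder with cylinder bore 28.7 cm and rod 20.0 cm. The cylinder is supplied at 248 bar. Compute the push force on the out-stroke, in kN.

F ≈ 1600 kN

Cap-side area A_cap = π/4 × (28.7 cm)² = 646.9 cm^2
F = P × A_cap = 248 bar × A_cap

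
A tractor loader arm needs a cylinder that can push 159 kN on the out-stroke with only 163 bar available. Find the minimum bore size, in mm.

Extension force acts on the full piston face: F = P × (π/4)D².
D = √(4F / (πP)) = √(4 × 159 kN / (π × 163 bar))

D ≈ 111 mm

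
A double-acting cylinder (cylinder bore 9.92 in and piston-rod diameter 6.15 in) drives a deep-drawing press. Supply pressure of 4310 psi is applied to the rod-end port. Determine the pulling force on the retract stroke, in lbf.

Rod-side annular area A_ann = π/4 × (9.92² − 6.15²) = 47.58 in^2
On retraction the pressure acts on the annular area (bore minus rod).
F = P × A_ann

F ≈ 2.05e5 lbf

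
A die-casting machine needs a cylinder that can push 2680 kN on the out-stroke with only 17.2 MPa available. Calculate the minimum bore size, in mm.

Extension force acts on the full piston face: F = P × (π/4)D².
D = √(4F / (πP)) = √(4 × 2680 kN / (π × 17.2 MPa))

D ≈ 445 mm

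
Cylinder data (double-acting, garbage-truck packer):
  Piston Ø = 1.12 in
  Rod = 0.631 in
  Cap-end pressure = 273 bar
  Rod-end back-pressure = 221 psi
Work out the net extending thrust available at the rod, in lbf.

F ≈ 3750 lbf

Cap-side area A_cap = π/4 × (1.12 in)² = 0.9852 in^2
Rod-side annular area A_ann = π/4 × (1.12² − 0.631²) = 0.6725 in^2
Net thrust = P_cap·A_cap − P_rod·A_ann = 3901 lbf − 148.6 lbf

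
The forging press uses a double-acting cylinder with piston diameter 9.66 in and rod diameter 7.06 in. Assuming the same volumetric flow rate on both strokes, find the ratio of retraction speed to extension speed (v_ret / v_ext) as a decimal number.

Cap-side area A_cap = π/4 × (9.66 in)² = 73.29 in^2
Rod-side annular area A_ann = π/4 × (9.66² − 7.06²) = 34.14 in^2
For equal Q, v ∝ 1/A, so v_ret/v_ext = A_cap/A_ann.

v_ret/v_ext ≈ 2.15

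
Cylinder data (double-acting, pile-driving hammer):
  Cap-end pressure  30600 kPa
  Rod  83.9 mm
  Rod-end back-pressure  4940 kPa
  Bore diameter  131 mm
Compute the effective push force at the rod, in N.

Cap-side area A_cap = π/4 × (131 mm)² = 13480 mm^2
Rod-side annular area A_ann = π/4 × (131² − 83.9²) = 7950 mm^2
Net thrust = P_cap·A_cap − P_rod·A_ann = 4.124e5 N − 39270 N

F ≈ 3.73e5 N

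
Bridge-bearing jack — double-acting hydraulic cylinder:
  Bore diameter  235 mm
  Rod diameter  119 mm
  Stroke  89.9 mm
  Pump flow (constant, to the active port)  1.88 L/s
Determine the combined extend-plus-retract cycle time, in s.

Cap-side area A_cap = π/4 × (235 mm)² = 43370 mm^2
Rod-side annular area A_ann = π/4 × (235² − 119²) = 32250 mm^2
t_ext = A_cap·L/Q = 2.074 s
t_ret = A_ann·L/Q = 1.542 s
t_cycle = t_ext + t_ret

t ≈ 3.62 s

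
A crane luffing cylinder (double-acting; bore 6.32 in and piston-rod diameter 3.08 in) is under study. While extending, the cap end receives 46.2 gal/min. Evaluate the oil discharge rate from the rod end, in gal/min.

Cap-side area A_cap = π/4 × (6.32 in)² = 31.37 in^2
Rod-side annular area A_ann = π/4 × (6.32² − 3.08²) = 23.92 in^2
Piston speed v = Q_in/A_cap; rod-end outflow Q_out = v × A_ann = Q_in × A_ann/A_cap.

Q_out ≈ 35.2 gal/min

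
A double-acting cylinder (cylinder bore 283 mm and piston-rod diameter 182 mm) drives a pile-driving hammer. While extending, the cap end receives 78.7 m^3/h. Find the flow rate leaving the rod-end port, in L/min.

Q_out ≈ 769 L/min

Cap-side area A_cap = π/4 × (283 mm)² = 62900 mm^2
Rod-side annular area A_ann = π/4 × (283² − 182²) = 36890 mm^2
Piston speed v = Q_in/A_cap; rod-end outflow Q_out = v × A_ann = Q_in × A_ann/A_cap.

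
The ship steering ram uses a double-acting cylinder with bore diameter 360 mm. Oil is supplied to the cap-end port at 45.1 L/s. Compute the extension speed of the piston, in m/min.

v ≈ 26.6 m/min

Cap-side area A_cap = π/4 × (360 mm)² = 1.018e5 mm^2
v = Q / A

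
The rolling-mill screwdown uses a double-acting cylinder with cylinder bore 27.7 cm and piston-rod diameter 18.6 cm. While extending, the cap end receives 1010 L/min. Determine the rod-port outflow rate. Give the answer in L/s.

Q_out ≈ 9.24 L/s

Cap-side area A_cap = π/4 × (27.7 cm)² = 602.6 cm^2
Rod-side annular area A_ann = π/4 × (27.7² − 18.6²) = 330.9 cm^2
Piston speed v = Q_in/A_cap; rod-end outflow Q_out = v × A_ann = Q_in × A_ann/A_cap.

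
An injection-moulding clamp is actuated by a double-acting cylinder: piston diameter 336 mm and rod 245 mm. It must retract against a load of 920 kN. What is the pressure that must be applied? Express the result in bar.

Rod-side annular area A_ann = π/4 × (336² − 245²) = 41520 mm^2
Retraction: pressure acts on the annular area.
P = F / A = 920 kN / A

P ≈ 222 bar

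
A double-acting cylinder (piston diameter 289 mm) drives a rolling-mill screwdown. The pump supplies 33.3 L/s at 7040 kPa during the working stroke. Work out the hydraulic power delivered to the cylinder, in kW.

Hydraulic power = P × Q

W ≈ 234 kW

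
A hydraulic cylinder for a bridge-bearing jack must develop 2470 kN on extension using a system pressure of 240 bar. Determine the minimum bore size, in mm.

D ≈ 362 mm

Extension force acts on the full piston face: F = P × (π/4)D².
D = √(4F / (πP)) = √(4 × 2470 kN / (π × 240 bar))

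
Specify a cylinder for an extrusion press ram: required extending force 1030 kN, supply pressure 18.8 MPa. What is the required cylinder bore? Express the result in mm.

Extension force acts on the full piston face: F = P × (π/4)D².
D = √(4F / (πP)) = √(4 × 1030 kN / (π × 18.8 MPa))

D ≈ 264 mm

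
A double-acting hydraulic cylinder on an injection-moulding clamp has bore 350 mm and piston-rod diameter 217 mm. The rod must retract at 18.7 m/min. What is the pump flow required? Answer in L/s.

Rod-side annular area A_ann = π/4 × (350² − 217²) = 59230 mm^2
Q = A × v

Q ≈ 18.5 L/s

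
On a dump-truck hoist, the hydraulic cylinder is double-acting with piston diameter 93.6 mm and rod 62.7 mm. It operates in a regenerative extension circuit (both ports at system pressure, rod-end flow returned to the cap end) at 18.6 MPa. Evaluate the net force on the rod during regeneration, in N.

F ≈ 57400 N

With equal pressure on both faces, forces on the annular region cancel; the net push is pressure × rod cross-section.
Rod cross-section A_rod = π/4 × (62.7 mm)² = 3088 mm^2
F = P × A_rod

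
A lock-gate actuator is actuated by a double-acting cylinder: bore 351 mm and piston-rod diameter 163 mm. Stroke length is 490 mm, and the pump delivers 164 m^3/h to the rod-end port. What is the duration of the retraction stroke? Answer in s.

t ≈ 0.816 s

Rod-side annular area A_ann = π/4 × (351² − 163²) = 75890 mm^2
Swept volume V = A × L; t = V / Q = A·L / Q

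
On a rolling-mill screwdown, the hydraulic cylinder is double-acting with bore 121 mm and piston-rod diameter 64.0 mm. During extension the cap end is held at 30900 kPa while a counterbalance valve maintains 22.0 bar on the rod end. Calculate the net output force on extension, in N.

Cap-side area A_cap = π/4 × (121 mm)² = 11500 mm^2
Rod-side annular area A_ann = π/4 × (121² − 64.0²) = 8282 mm^2
Net thrust = P_cap·A_cap − P_rod·A_ann = 3.553e5 N − 18220 N

F ≈ 3.37e5 N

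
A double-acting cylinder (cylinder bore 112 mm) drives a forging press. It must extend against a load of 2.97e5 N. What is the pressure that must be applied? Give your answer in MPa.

Cap-side area A_cap = π/4 × (112 mm)² = 9852 mm^2
P = F / A = 2.97e5 N / A

P ≈ 30.1 MPa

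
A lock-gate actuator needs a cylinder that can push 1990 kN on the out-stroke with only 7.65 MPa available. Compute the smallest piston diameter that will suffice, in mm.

D ≈ 576 mm

Extension force acts on the full piston face: F = P × (π/4)D².
D = √(4F / (πP)) = √(4 × 1990 kN / (π × 7.65 MPa))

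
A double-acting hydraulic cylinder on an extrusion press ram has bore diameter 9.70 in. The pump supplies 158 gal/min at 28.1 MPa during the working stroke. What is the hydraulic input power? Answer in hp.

Hydraulic power = P × Q

W ≈ 376 hp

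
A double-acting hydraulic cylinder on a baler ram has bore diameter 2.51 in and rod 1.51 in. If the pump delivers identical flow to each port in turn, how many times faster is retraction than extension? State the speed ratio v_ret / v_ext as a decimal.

v_ret/v_ext ≈ 1.57

Cap-side area A_cap = π/4 × (2.51 in)² = 4.948 in^2
Rod-side annular area A_ann = π/4 × (2.51² − 1.51²) = 3.157 in^2
For equal Q, v ∝ 1/A, so v_ret/v_ext = A_cap/A_ann.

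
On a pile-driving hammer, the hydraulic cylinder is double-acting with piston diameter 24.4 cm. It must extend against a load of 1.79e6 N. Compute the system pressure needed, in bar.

Cap-side area A_cap = π/4 × (24.4 cm)² = 467.6 cm^2
P = F / A = 1.79e6 N / A

P ≈ 383 bar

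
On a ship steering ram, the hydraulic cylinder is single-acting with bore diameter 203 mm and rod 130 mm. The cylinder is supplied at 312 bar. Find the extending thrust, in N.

F ≈ 1.01e6 N

Cap-side area A_cap = π/4 × (203 mm)² = 32370 mm^2
F = P × A_cap = 312 bar × A_cap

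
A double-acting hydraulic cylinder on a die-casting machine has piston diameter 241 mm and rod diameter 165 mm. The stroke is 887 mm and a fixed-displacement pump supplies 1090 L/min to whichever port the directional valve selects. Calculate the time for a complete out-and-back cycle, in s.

t ≈ 3.41 s

Cap-side area A_cap = π/4 × (241 mm)² = 45620 mm^2
Rod-side annular area A_ann = π/4 × (241² − 165²) = 24230 mm^2
t_ext = A_cap·L/Q = 2.227 s
t_ret = A_ann·L/Q = 1.183 s
t_cycle = t_ext + t_ret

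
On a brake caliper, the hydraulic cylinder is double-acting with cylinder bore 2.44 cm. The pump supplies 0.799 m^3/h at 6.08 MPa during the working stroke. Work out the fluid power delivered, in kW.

Hydraulic power = P × Q

W ≈ 1.35 kW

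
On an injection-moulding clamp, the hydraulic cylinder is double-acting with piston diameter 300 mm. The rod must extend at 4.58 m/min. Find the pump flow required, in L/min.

Cap-side area A_cap = π/4 × (300 mm)² = 70690 mm^2
Q = A × v

Q ≈ 324 L/min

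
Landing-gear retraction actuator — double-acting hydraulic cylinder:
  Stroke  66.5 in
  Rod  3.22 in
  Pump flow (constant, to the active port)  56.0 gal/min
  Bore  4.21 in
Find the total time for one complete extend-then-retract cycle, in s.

t ≈ 6.08 s

Cap-side area A_cap = π/4 × (4.21 in)² = 13.92 in^2
Rod-side annular area A_ann = π/4 × (4.21² − 3.22²) = 5.777 in^2
t_ext = A_cap·L/Q = 4.294 s
t_ret = A_ann·L/Q = 1.782 s
t_cycle = t_ext + t_ret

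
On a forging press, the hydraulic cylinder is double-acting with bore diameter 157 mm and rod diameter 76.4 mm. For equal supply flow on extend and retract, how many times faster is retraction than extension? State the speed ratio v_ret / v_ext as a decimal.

v_ret/v_ext ≈ 1.31

Cap-side area A_cap = π/4 × (157 mm)² = 19360 mm^2
Rod-side annular area A_ann = π/4 × (157² − 76.4²) = 14770 mm^2
For equal Q, v ∝ 1/A, so v_ret/v_ext = A_cap/A_ann.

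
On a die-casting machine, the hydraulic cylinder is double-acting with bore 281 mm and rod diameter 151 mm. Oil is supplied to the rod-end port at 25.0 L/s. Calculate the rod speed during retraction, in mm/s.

Rod-side annular area A_ann = π/4 × (281² − 151²) = 44110 mm^2
Flow into the rod-end port fills the annular volume.
v = Q / A

v ≈ 567 mm/s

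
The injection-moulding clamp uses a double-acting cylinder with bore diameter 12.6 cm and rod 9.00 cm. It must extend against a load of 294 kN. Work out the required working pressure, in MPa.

Cap-side area A_cap = π/4 × (12.6 cm)² = 124.7 cm^2
P = F / A = 294 kN / A

P ≈ 23.6 MPa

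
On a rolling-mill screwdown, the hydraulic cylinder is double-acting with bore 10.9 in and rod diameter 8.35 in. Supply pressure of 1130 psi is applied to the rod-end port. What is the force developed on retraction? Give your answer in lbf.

F ≈ 43600 lbf

Rod-side annular area A_ann = π/4 × (10.9² − 8.35²) = 38.55 in^2
On retraction the pressure acts on the annular area (bore minus rod).
F = P × A_ann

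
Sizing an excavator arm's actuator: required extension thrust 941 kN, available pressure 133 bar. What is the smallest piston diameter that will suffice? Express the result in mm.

Extension force acts on the full piston face: F = P × (π/4)D².
D = √(4F / (πP)) = √(4 × 941 kN / (π × 133 bar))

D ≈ 300 mm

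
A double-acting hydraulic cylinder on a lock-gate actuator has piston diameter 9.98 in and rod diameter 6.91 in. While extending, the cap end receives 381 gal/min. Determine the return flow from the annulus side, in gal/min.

Cap-side area A_cap = π/4 × (9.98 in)² = 78.23 in^2
Rod-side annular area A_ann = π/4 × (9.98² − 6.91²) = 40.72 in^2
Piston speed v = Q_in/A_cap; rod-end outflow Q_out = v × A_ann = Q_in × A_ann/A_cap.

Q_out ≈ 198 gal/min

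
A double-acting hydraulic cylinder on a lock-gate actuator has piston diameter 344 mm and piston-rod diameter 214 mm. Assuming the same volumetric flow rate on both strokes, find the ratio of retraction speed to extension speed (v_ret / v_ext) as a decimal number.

v_ret/v_ext ≈ 1.63

Cap-side area A_cap = π/4 × (344 mm)² = 92940 mm^2
Rod-side annular area A_ann = π/4 × (344² − 214²) = 56970 mm^2
For equal Q, v ∝ 1/A, so v_ret/v_ext = A_cap/A_ann.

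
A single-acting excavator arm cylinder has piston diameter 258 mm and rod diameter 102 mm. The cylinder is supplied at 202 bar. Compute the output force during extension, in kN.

F ≈ 1060 kN

Cap-side area A_cap = π/4 × (258 mm)² = 52280 mm^2
F = P × A_cap = 202 bar × A_cap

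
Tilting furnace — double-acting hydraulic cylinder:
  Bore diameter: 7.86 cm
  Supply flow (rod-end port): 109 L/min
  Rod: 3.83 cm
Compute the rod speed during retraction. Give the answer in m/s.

v ≈ 0.491 m/s

Rod-side annular area A_ann = π/4 × (7.86² − 3.83²) = 37.00 cm^2
Flow into the rod-end port fills the annular volume.
v = Q / A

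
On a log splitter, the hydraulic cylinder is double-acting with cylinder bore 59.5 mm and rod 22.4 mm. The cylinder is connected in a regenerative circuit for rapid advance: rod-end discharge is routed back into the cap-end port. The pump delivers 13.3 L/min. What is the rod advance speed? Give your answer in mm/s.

In regeneration the rod-end outflow joins the pump flow into the cap end, so the net volume the pump must supply per unit advance equals the rod cross-section area.
Rod cross-section A_rod = π/4 × (22.4 mm)² = 394.1 mm^2
v = Q_pump / A_rod

v ≈ 562 mm/s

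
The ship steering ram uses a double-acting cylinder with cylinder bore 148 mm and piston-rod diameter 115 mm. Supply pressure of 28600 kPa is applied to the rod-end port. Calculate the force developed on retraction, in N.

F ≈ 1.95e5 N

Rod-side annular area A_ann = π/4 × (148² − 115²) = 6816 mm^2
On retraction the pressure acts on the annular area (bore minus rod).
F = P × A_ann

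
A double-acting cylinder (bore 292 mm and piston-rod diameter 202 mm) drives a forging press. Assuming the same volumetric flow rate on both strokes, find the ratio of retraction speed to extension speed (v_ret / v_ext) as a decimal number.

v_ret/v_ext ≈ 1.92

Cap-side area A_cap = π/4 × (292 mm)² = 66970 mm^2
Rod-side annular area A_ann = π/4 × (292² − 202²) = 34920 mm^2
For equal Q, v ∝ 1/A, so v_ret/v_ext = A_cap/A_ann.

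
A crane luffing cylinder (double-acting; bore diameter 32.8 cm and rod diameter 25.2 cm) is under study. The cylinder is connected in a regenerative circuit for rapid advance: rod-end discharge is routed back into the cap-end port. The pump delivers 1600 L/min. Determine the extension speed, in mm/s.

In regeneration the rod-end outflow joins the pump flow into the cap end, so the net volume the pump must supply per unit advance equals the rod cross-section area.
Rod cross-section A_rod = π/4 × (25.2 cm)² = 498.8 cm^2
v = Q_pump / A_rod

v ≈ 535 mm/s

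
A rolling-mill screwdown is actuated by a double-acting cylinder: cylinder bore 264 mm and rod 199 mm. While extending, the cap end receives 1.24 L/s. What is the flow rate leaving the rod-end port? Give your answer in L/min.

Q_out ≈ 32.1 L/min

Cap-side area A_cap = π/4 × (264 mm)² = 54740 mm^2
Rod-side annular area A_ann = π/4 × (264² − 199²) = 23640 mm^2
Piston speed v = Q_in/A_cap; rod-end outflow Q_out = v × A_ann = Q_in × A_ann/A_cap.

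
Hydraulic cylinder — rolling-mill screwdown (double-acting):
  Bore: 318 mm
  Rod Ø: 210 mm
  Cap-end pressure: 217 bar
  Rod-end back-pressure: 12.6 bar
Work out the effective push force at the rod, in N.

F ≈ 1.67e6 N

Cap-side area A_cap = π/4 × (318 mm)² = 79420 mm^2
Rod-side annular area A_ann = π/4 × (318² − 210²) = 44790 mm^2
Net thrust = P_cap·A_cap − P_rod·A_ann = 1.723e6 N − 56430 N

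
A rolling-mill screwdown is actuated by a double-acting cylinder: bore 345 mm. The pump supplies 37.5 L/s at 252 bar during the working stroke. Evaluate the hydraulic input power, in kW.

W ≈ 945 kW

Hydraulic power = P × Q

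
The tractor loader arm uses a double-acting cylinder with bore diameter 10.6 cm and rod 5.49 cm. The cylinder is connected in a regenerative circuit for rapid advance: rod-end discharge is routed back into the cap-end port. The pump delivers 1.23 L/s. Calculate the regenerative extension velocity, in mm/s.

In regeneration the rod-end outflow joins the pump flow into the cap end, so the net volume the pump must supply per unit advance equals the rod cross-section area.
Rod cross-section A_rod = π/4 × (5.49 cm)² = 23.67 cm^2
v = Q_pump / A_rod

v ≈ 520 mm/s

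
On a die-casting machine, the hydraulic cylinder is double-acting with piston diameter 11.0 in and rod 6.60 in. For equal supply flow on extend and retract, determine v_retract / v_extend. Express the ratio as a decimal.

Cap-side area A_cap = π/4 × (11.0 in)² = 95.03 in^2
Rod-side annular area A_ann = π/4 × (11.0² − 6.60²) = 60.82 in^2
For equal Q, v ∝ 1/A, so v_ret/v_ext = A_cap/A_ann.

v_ret/v_ext ≈ 1.56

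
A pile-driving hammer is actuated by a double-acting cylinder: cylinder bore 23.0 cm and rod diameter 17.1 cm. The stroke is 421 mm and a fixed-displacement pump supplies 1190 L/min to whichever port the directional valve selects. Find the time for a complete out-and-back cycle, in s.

Cap-side area A_cap = π/4 × (23.0 cm)² = 415.5 cm^2
Rod-side annular area A_ann = π/4 × (23.0² − 17.1²) = 185.8 cm^2
t_ext = A_cap·L/Q = 0.8819 s
t_ret = A_ann·L/Q = 0.3944 s
t_cycle = t_ext + t_ret

t ≈ 1.28 s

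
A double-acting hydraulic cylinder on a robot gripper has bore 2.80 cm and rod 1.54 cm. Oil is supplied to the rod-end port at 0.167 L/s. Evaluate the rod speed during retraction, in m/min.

v ≈ 23.3 m/min

Rod-side annular area A_ann = π/4 × (2.80² − 1.54²) = 4.295 cm^2
Flow into the rod-end port fills the annular volume.
v = Q / A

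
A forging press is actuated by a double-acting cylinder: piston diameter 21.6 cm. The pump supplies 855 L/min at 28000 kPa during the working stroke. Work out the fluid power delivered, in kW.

W ≈ 399 kW

Hydraulic power = P × Q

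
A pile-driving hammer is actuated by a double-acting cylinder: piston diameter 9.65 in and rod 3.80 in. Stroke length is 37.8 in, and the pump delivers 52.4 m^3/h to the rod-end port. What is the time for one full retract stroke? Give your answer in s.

Rod-side annular area A_ann = π/4 × (9.65² − 3.80²) = 61.80 in^2
Swept volume V = A × L; t = V / Q = A·L / Q

t ≈ 2.63 s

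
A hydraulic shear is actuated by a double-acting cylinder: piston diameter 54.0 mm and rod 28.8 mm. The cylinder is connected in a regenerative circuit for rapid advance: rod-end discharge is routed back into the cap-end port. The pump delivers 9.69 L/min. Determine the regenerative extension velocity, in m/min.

v ≈ 14.9 m/min

In regeneration the rod-end outflow joins the pump flow into the cap end, so the net volume the pump must supply per unit advance equals the rod cross-section area.
Rod cross-section A_rod = π/4 × (28.8 mm)² = 651.4 mm^2
v = Q_pump / A_rod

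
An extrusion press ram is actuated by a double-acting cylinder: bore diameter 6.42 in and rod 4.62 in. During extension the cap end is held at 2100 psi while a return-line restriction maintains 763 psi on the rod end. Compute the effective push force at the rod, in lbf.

Cap-side area A_cap = π/4 × (6.42 in)² = 32.37 in^2
Rod-side annular area A_ann = π/4 × (6.42² − 4.62²) = 15.61 in^2
Net thrust = P_cap·A_cap − P_rod·A_ann = 67980 lbf − 11910 lbf

F ≈ 56100 lbf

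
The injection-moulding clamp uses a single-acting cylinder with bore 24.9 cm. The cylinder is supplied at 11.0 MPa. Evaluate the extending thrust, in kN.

Cap-side area A_cap = π/4 × (24.9 cm)² = 487.0 cm^2
F = P × A_cap = 11.0 MPa × A_cap

F ≈ 536 kN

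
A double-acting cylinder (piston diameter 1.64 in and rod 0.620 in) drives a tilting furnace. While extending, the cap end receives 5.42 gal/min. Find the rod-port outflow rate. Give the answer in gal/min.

Q_out ≈ 4.65 gal/min

Cap-side area A_cap = π/4 × (1.64 in)² = 2.112 in^2
Rod-side annular area A_ann = π/4 × (1.64² − 0.620²) = 1.810 in^2
Piston speed v = Q_in/A_cap; rod-end outflow Q_out = v × A_ann = Q_in × A_ann/A_cap.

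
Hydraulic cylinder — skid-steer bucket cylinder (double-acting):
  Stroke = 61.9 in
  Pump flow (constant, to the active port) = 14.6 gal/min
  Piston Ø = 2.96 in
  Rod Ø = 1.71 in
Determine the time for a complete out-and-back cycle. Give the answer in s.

t ≈ 12.6 s

Cap-side area A_cap = π/4 × (2.96 in)² = 6.881 in^2
Rod-side annular area A_ann = π/4 × (2.96² − 1.71²) = 4.585 in^2
t_ext = A_cap·L/Q = 7.578 s
t_ret = A_ann·L/Q = 5.049 s
t_cycle = t_ext + t_ret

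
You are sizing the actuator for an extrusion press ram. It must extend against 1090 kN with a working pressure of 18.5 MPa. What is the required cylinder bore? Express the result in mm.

D ≈ 274 mm

Extension force acts on the full piston face: F = P × (π/4)D².
D = √(4F / (πP)) = √(4 × 1090 kN / (π × 18.5 MPa))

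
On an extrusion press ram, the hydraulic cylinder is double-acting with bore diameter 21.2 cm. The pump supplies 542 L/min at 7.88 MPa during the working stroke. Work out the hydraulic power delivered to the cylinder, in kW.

Hydraulic power = P × Q

W ≈ 71.2 kW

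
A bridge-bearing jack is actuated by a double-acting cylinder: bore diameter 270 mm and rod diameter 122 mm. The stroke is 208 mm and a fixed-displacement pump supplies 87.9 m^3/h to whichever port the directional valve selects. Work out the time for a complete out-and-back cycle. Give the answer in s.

Cap-side area A_cap = π/4 × (270 mm)² = 57260 mm^2
Rod-side annular area A_ann = π/4 × (270² − 122²) = 45570 mm^2
t_ext = A_cap·L/Q = 0.4877 s
t_ret = A_ann·L/Q = 0.3882 s
t_cycle = t_ext + t_ret

t ≈ 0.876 s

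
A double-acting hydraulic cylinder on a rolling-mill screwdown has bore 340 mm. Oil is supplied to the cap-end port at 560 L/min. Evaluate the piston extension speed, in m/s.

v ≈ 0.103 m/s

Cap-side area A_cap = π/4 × (340 mm)² = 90790 mm^2
v = Q / A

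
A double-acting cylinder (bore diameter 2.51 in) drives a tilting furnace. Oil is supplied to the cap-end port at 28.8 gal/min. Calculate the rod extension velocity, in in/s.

Cap-side area A_cap = π/4 × (2.51 in)² = 4.948 in^2
v = Q / A

v ≈ 22.4 in/s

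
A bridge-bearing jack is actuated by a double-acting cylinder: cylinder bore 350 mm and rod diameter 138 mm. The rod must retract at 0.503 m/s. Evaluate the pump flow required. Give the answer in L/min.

Q ≈ 2450 L/min

Rod-side annular area A_ann = π/4 × (350² − 138²) = 81250 mm^2
Q = A × v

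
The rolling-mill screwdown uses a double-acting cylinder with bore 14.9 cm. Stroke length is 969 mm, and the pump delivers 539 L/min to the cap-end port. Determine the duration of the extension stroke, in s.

Cap-side area A_cap = π/4 × (14.9 cm)² = 174.4 cm^2
Swept volume V = A × L; t = V / Q = A·L / Q

t ≈ 1.88 s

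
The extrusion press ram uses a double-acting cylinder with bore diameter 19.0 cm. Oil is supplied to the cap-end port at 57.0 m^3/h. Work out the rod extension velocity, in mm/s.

Cap-side area A_cap = π/4 × (19.0 cm)² = 283.5 cm^2
v = Q / A

v ≈ 558 mm/s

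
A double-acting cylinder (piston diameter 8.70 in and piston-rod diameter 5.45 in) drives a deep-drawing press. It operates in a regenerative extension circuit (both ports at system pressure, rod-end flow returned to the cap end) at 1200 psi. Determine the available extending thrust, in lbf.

With equal pressure on both faces, forces on the annular region cancel; the net push is pressure × rod cross-section.
Rod cross-section A_rod = π/4 × (5.45 in)² = 23.33 in^2
F = P × A_rod

F ≈ 28000 lbf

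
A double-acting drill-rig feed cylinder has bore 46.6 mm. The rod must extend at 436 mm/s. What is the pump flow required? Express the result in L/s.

Q ≈ 0.744 L/s

Cap-side area A_cap = π/4 × (46.6 mm)² = 1706 mm^2
Q = A × v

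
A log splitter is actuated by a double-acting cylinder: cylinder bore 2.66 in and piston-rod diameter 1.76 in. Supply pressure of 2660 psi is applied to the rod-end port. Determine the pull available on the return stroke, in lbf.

F ≈ 8310 lbf

Rod-side annular area A_ann = π/4 × (2.66² − 1.76²) = 3.124 in^2
On retraction the pressure acts on the annular area (bore minus rod).
F = P × A_ann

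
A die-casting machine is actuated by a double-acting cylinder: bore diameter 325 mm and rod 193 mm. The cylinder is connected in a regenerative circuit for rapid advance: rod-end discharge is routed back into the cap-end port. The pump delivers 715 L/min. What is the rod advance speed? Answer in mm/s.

In regeneration the rod-end outflow joins the pump flow into the cap end, so the net volume the pump must supply per unit advance equals the rod cross-section area.
Rod cross-section A_rod = π/4 × (193 mm)² = 29260 mm^2
v = Q_pump / A_rod

v ≈ 407 mm/s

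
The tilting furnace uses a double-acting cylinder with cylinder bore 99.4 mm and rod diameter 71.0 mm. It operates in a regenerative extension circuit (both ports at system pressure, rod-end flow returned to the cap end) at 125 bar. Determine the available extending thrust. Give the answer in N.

With equal pressure on both faces, forces on the annular region cancel; the net push is pressure × rod cross-section.
Rod cross-section A_rod = π/4 × (71.0 mm)² = 3959 mm^2
F = P × A_rod

F ≈ 49500 N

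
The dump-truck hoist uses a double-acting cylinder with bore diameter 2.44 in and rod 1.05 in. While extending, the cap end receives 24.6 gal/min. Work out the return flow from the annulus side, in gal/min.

Cap-side area A_cap = π/4 × (2.44 in)² = 4.676 in^2
Rod-side annular area A_ann = π/4 × (2.44² − 1.05²) = 3.810 in^2
Piston speed v = Q_in/A_cap; rod-end outflow Q_out = v × A_ann = Q_in × A_ann/A_cap.

Q_out ≈ 20.0 gal/min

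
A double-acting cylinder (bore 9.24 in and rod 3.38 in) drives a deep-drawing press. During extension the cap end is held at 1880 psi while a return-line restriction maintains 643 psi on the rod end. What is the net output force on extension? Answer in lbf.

Cap-side area A_cap = π/4 × (9.24 in)² = 67.06 in^2
Rod-side annular area A_ann = π/4 × (9.24² − 3.38²) = 58.08 in^2
Net thrust = P_cap·A_cap − P_rod·A_ann = 1.261e5 lbf − 37350 lbf

F ≈ 88700 lbf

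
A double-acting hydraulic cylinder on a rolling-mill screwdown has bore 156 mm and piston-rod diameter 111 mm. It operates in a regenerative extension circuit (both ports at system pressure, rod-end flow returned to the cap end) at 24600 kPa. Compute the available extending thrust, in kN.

F ≈ 238 kN

With equal pressure on both faces, forces on the annular region cancel; the net push is pressure × rod cross-section.
Rod cross-section A_rod = π/4 × (111 mm)² = 9677 mm^2
F = P × A_rod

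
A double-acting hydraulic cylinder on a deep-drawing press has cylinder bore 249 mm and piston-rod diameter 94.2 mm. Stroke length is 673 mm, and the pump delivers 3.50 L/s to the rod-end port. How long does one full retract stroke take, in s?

t ≈ 8.02 s

Rod-side annular area A_ann = π/4 × (249² − 94.2²) = 41730 mm^2
Swept volume V = A × L; t = V / Q = A·L / Q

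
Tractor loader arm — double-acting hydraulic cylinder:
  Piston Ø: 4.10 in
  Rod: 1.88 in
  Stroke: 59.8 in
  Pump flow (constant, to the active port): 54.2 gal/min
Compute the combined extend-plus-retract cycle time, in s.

Cap-side area A_cap = π/4 × (4.10 in)² = 13.20 in^2
Rod-side annular area A_ann = π/4 × (4.10² − 1.88²) = 10.43 in^2
t_ext = A_cap·L/Q = 3.784 s
t_ret = A_ann·L/Q = 2.988 s
t_cycle = t_ext + t_ret

t ≈ 6.77 s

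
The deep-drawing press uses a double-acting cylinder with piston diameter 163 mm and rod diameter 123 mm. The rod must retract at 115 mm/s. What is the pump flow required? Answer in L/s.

Rod-side annular area A_ann = π/4 × (163² − 123²) = 8985 mm^2
Q = A × v

Q ≈ 1.03 L/s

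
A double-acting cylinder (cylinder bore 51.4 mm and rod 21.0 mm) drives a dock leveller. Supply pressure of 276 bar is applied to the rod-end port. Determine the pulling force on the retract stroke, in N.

F ≈ 47700 N

Rod-side annular area A_ann = π/4 × (51.4² − 21.0²) = 1729 mm^2
On retraction the pressure acts on the annular area (bore minus rod).
F = P × A_ann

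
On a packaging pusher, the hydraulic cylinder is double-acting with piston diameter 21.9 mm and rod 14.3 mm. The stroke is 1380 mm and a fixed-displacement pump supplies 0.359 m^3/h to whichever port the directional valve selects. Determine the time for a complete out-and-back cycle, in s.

t ≈ 8.20 s

Cap-side area A_cap = π/4 × (21.9 mm)² = 376.7 mm^2
Rod-side annular area A_ann = π/4 × (21.9² − 14.3²) = 216.1 mm^2
t_ext = A_cap·L/Q = 5.213 s
t_ret = A_ann·L/Q = 2.990 s
t_cycle = t_ext + t_ret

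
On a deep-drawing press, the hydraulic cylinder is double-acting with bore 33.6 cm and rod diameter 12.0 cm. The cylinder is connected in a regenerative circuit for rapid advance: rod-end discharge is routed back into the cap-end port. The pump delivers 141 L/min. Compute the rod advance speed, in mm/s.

In regeneration the rod-end outflow joins the pump flow into the cap end, so the net volume the pump must supply per unit advance equals the rod cross-section area.
Rod cross-section A_rod = π/4 × (12.0 cm)² = 113.1 cm^2
v = Q_pump / A_rod

v ≈ 208 mm/s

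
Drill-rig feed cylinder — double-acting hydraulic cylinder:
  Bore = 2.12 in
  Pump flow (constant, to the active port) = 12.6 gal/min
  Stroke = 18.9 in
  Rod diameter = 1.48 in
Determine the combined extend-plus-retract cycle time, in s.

t ≈ 2.08 s

Cap-side area A_cap = π/4 × (2.12 in)² = 3.530 in^2
Rod-side annular area A_ann = π/4 × (2.12² − 1.48²) = 1.810 in^2
t_ext = A_cap·L/Q = 1.375 s
t_ret = A_ann·L/Q = 0.7050 s
t_cycle = t_ext + t_ret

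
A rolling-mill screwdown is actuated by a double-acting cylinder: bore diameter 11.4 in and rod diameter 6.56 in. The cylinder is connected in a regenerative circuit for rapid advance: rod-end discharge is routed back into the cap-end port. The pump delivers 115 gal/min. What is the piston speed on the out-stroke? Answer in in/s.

v ≈ 13.1 in/s

In regeneration the rod-end outflow joins the pump flow into the cap end, so the net volume the pump must supply per unit advance equals the rod cross-section area.
Rod cross-section A_rod = π/4 × (6.56 in)² = 33.80 in^2
v = Q_pump / A_rod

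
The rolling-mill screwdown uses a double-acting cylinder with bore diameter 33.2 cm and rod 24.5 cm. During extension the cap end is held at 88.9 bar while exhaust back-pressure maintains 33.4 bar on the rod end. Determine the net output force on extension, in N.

Cap-side area A_cap = π/4 × (33.2 cm)² = 865.7 cm^2
Rod-side annular area A_ann = π/4 × (33.2² − 24.5²) = 394.3 cm^2
Net thrust = P_cap·A_cap − P_rod·A_ann = 7.696e5 N − 1.317e5 N

F ≈ 6.38e5 N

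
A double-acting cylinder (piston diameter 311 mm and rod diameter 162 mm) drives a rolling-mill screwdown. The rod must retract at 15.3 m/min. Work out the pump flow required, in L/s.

Q ≈ 14.1 L/s

Rod-side annular area A_ann = π/4 × (311² − 162²) = 55350 mm^2
Q = A × v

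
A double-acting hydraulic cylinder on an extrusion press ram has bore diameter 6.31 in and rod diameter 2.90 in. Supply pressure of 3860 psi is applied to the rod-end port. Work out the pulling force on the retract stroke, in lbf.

F ≈ 95200 lbf

Rod-side annular area A_ann = π/4 × (6.31² − 2.90²) = 24.67 in^2
On retraction the pressure acts on the annular area (bore minus rod).
F = P × A_ann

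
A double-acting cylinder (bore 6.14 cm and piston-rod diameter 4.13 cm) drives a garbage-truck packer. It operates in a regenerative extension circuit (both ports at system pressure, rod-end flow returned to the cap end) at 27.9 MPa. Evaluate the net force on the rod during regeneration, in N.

With equal pressure on both faces, forces on the annular region cancel; the net push is pressure × rod cross-section.
Rod cross-section A_rod = π/4 × (4.13 cm)² = 13.40 cm^2
F = P × A_rod

F ≈ 37400 N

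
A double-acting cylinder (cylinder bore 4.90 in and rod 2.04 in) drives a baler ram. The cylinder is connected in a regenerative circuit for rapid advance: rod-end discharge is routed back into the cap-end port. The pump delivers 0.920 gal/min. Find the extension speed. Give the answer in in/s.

In regeneration the rod-end outflow joins the pump flow into the cap end, so the net volume the pump must supply per unit advance equals the rod cross-section area.
Rod cross-section A_rod = π/4 × (2.04 in)² = 3.269 in^2
v = Q_pump / A_rod

v ≈ 1.08 in/s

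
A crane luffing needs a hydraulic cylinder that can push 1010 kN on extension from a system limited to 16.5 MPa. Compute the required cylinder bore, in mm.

Extension force acts on the full piston face: F = P × (π/4)D².
D = √(4F / (πP)) = √(4 × 1010 kN / (π × 16.5 MPa))

D ≈ 279 mm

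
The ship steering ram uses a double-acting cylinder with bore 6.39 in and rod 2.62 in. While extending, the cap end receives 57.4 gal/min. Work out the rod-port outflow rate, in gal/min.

Cap-side area A_cap = π/4 × (6.39 in)² = 32.07 in^2
Rod-side annular area A_ann = π/4 × (6.39² − 2.62²) = 26.68 in^2
Piston speed v = Q_in/A_cap; rod-end outflow Q_out = v × A_ann = Q_in × A_ann/A_cap.

Q_out ≈ 47.8 gal/min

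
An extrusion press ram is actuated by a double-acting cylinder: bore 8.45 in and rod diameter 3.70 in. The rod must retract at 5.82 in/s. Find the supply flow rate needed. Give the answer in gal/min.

Rod-side annular area A_ann = π/4 × (8.45² − 3.70²) = 45.33 in^2
Q = A × v

Q ≈ 68.5 gal/min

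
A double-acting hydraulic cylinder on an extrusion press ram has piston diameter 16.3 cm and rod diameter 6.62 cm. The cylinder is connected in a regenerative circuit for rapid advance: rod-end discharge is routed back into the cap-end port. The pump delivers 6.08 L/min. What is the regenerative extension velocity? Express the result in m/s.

In regeneration the rod-end outflow joins the pump flow into the cap end, so the net volume the pump must supply per unit advance equals the rod cross-section area.
Rod cross-section A_rod = π/4 × (6.62 cm)² = 34.42 cm^2
v = Q_pump / A_rod

v ≈ 0.0294 m/s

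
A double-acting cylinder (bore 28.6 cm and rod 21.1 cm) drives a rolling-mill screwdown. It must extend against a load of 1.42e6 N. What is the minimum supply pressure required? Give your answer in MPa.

Cap-side area A_cap = π/4 × (28.6 cm)² = 642.4 cm^2
P = F / A = 1.42e6 N / A

P ≈ 22.1 MPa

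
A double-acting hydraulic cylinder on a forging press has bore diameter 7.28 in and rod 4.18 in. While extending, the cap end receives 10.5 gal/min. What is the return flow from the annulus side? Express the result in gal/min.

Q_out ≈ 7.04 gal/min

Cap-side area A_cap = π/4 × (7.28 in)² = 41.62 in^2
Rod-side annular area A_ann = π/4 × (7.28² − 4.18²) = 27.90 in^2
Piston speed v = Q_in/A_cap; rod-end outflow Q_out = v × A_ann = Q_in × A_ann/A_cap.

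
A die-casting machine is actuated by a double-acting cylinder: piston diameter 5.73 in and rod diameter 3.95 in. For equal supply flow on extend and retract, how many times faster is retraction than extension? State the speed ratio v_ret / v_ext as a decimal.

Cap-side area A_cap = π/4 × (5.73 in)² = 25.79 in^2
Rod-side annular area A_ann = π/4 × (5.73² − 3.95²) = 13.53 in^2
For equal Q, v ∝ 1/A, so v_ret/v_ext = A_cap/A_ann.

v_ret/v_ext ≈ 1.91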